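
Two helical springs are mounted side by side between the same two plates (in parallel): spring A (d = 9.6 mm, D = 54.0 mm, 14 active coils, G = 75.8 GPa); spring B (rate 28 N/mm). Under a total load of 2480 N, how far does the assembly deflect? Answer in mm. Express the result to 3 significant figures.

k_A = Gd⁴/(8D³N_a) = (75.8×10³)(9.6⁴)/(8·54.0³·14) = 36.505 N/mm
Parallel: k_eq = 36.505 + 28 = 64.505 N/mm
δ = F/k_eq = 2480/64.505 = 38.447 mm

38.4 mm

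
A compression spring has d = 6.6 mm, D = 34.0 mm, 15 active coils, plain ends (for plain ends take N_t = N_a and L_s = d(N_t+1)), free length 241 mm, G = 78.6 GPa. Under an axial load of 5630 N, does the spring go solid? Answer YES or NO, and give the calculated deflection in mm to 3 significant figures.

k = Gd⁴/(8D³N_a) = (78.6×10³)(6.6⁴)/(8·34.0³·15) = 31.621 N/mm
N_t = 15; L_s = 6.6·16 = 105.6 mm; δ_solid = L₀ − L_s = 241 − 105.6 = 135.4 mm
δ = F/k = 5630/31.621 = 178.04 mm
δ ≥ δ_solid → spring goes solid

YES, δ = 178 mm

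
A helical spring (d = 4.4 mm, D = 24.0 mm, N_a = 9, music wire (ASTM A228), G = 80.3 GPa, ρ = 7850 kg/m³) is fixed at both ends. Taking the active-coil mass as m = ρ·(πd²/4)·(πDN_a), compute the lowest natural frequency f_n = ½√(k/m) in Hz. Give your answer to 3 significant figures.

k = Gd⁴/(8D³N_a) = (80.3×10³)(4.4⁴)/(8·24.0³·9) = 30.238 N/mm = 30238 N/m
Wire length L = πDN_a = π·24.0·9 = 678.58 mm
m = ρ·(πd²/4)·L = 7850 × 15.205×10⁻⁶ m² × 0.67858 m = 0.080997 kg
f_n = ½√(k/m) = 0.5·√(30238/0.080997) = 0.5·√(3.7333e+05) = 305.5 Hz

306 Hz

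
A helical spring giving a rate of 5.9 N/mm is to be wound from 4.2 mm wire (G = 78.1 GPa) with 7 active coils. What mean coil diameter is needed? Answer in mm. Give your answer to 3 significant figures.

D = (Gd⁴/(8N_a·k))^(1/3) = (78.1×10³·4.2⁴/(8·7·5.9))^(1/3)
  = (73554.3)^(1/3) = 41.8989 mm

41.9 mm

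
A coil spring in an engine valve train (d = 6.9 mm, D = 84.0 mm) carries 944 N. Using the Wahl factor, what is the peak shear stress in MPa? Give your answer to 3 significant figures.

687 MPa

Spring index C = D/d = 84.0/6.9 = 12.1739
K_W = (4C−1)/(4C−4) + 0.615/C = 47.696/44.696 + 0.0505 = 1.1176
τ₀ = 8FD/(πd³) = 8·944·84.0/(π·6.9³) = 634368/1032 = 614.67 MPa
τ_max = K·τ₀ = 1.1176 × 614.67 = 686.98 MPa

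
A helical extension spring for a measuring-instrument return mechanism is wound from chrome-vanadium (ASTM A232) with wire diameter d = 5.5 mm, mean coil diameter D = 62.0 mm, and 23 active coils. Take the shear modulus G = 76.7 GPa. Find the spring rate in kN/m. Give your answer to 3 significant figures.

1.60 kN/m

k = Gd⁴/(8D³N_a) = (76.7×10³ × 5.5⁴) / (8 × 62.0³ × 23)
  = 7.01853e+07 / 4.38524e+07 = 1.6005 N/mm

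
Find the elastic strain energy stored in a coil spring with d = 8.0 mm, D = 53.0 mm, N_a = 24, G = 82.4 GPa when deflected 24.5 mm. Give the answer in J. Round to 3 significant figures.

k = Gd⁴/(8D³N_a) = (82.4×10³)(8.0⁴)/(8·53.0³·24) = 11.808 N/mm
U = ½kδ² = 0.5 × 11.808 × 24.5² = 3543.7 N·mm = 3.5437 J

3.54 J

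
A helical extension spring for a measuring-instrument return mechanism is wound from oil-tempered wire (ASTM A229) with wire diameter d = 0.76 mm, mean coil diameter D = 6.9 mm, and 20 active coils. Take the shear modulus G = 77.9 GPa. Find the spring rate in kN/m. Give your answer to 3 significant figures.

0.494 kN/m

k = Gd⁴/(8D³N_a) = (77.9×10³ × 0.76⁴) / (8 × 6.9³ × 20)
  = 25989.1 / 52561.4 = 0.49445 N/mm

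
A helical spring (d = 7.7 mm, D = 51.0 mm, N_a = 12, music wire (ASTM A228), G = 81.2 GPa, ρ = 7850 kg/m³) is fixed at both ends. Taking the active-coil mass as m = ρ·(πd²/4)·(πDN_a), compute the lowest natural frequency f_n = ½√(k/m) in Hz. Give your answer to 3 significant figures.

89.3 Hz

k = Gd⁴/(8D³N_a) = (81.2×10³)(7.7⁴)/(8·51.0³·12) = 22.415 N/mm = 22415 N/m
Wire length L = πDN_a = π·51.0·12 = 1922.7 mm
m = ρ·(πd²/4)·L = 7850 × 46.566×10⁻⁶ m² × 1.9227 m = 0.70282 kg
f_n = ½√(k/m) = 0.5·√(22415/0.70282) = 0.5·√(31893) = 89.293 Hz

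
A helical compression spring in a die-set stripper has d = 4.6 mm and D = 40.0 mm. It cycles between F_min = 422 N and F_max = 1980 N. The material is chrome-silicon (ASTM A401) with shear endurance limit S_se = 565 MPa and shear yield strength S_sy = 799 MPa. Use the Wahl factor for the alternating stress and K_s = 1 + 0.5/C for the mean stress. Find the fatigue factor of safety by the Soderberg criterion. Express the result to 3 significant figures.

C = D/d = 40.0/4.6 = 8.6957; K_W = (4C−1)/(4C−4)+0.615/C = 1.1682; K_s = 1+0.5/C = 1.0575
F_a = (F_max−F_min)/2 = 779 N; F_m = (F_max+F_min)/2 = 1201 N
τ_a = K_W·8F_aD/(πd³) = 1.1682 × 815.2 = 952.3 MPa
τ_m = K_s·8F_mD/(πd³) = 1.0575 × 1256.8 = 1329.1 MPa
Soderberg: 1/n_f = τ_a/S_se + τ_m/S_sy = 952.3/565 + 1329.1/799 = 1.68549 + 1.66342 = 3.3489
n_f = 1/3.3489 = 0.2986

0.299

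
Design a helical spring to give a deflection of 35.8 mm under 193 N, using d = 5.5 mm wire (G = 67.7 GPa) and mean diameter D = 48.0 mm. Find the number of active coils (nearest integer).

13

Required rate k = F/δ = 193/35.8 = 5.3911 N/mm
N_a = Gd⁴/(8D³k) = (67.7×10³ × 5.5⁴)/(8 × 48.0³ × 5.3911)
    = 6.19497e+07 / 4.76967e+06 = 12.99 → 13 coils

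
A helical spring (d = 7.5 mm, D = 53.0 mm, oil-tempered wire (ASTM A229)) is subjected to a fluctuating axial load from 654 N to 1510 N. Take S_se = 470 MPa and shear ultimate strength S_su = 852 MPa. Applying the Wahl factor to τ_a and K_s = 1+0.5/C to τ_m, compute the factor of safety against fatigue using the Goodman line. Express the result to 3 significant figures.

C = D/d = 53.0/7.5 = 7.0667; K_W = (4C−1)/(4C−4)+0.615/C = 1.2107; K_s = 1+0.5/C = 1.0708
F_a = (F_max−F_min)/2 = 428 N; F_m = (F_max+F_min)/2 = 1082 N
τ_a = K_W·8F_aD/(πd³) = 1.2107 × 136.92 = 165.77 MPa
τ_m = K_s·8F_mD/(πd³) = 1.0708 × 346.15 = 370.64 MPa
Goodman: 1/n_f = τ_a/S_se + τ_m/S_su = 165.77/470 + 370.64/852 = 0.35269 + 0.43502 = 0.78771
n_f = 1/0.78771 = 1.269

1.27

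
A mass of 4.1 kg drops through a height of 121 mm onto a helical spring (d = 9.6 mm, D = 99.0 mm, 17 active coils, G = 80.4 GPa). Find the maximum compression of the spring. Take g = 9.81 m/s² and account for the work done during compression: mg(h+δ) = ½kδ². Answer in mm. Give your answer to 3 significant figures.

51.8 mm

k = Gd⁴/(8D³N_a) = (80.4×10³)(9.6⁴)/(8·99.0³·17) = 5.1748 N/mm
W = mg = 4.1 × 9.81 = 40.221 N
½kδ² − Wδ − Wh = 0 → δ = (W + √(W² + 2kWh))/k
δ = (40.221 + √(1617.7 + 50369.2))/5.1748 = (40.221 + 228.01)/5.1748 = 51.833 mm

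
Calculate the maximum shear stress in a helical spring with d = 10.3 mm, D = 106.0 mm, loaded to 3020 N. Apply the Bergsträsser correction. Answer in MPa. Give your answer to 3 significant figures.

Spring index C = D/d = 106.0/10.3 = 10.2913
K_B = (4C+2)/(4C−3) = 43.165/38.165 = 1.1310
τ₀ = 8FD/(πd³) = 8·3020·106.0/(π·10.3³) = 2.56096e+06/3432.9 = 746 MPa
τ_max = K·τ₀ = 1.1310 × 746 = 843.74 MPa

844 MPa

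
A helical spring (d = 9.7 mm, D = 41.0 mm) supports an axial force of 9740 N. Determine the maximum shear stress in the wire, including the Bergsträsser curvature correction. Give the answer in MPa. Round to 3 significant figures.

1510 MPa

Spring index C = D/d = 41.0/9.7 = 4.2268
K_B = (4C+2)/(4C−3) = 18.907/13.907 = 1.3595
τ₀ = 8FD/(πd³) = 8·9740·41.0/(π·9.7³) = 3.19472e+06/2867.2 = 1114.2 MPa
τ_max = K·τ₀ = 1.3595 × 1114.2 = 1514.8 MPa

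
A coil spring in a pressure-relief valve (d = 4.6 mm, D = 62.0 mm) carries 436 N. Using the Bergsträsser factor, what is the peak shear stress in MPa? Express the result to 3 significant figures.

Spring index C = D/d = 62.0/4.6 = 13.4783
K_B = (4C+2)/(4C−3) = 55.913/50.913 = 1.0982
τ₀ = 8FD/(πd³) = 8·436·62.0/(π·4.6³) = 216256/305.79 = 707.2 MPa
τ_max = K·τ₀ = 1.0982 × 707.2 = 776.66 MPa

777 MPa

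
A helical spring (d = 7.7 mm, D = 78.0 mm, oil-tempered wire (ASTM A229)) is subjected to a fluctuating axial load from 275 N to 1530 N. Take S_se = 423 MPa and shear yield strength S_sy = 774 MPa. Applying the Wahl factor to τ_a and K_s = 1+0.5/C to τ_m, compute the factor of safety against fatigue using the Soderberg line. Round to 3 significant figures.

0.787

C = D/d = 78.0/7.7 = 10.1299; K_W = (4C−1)/(4C−4)+0.615/C = 1.1429; K_s = 1+0.5/C = 1.0494
F_a = (F_max−F_min)/2 = 627.5 N; F_m = (F_max+F_min)/2 = 902.5 N
τ_a = K_W·8F_aD/(πd³) = 1.1429 × 273.01 = 312.01 MPa
τ_m = K_s·8F_mD/(πd³) = 1.0494 × 392.65 = 412.03 MPa
Soderberg: 1/n_f = τ_a/S_se + τ_m/S_sy = 312.01/423 + 412.03/774 = 0.73761 + 0.53234 = 1.27
n_f = 1/1.27 = 0.7874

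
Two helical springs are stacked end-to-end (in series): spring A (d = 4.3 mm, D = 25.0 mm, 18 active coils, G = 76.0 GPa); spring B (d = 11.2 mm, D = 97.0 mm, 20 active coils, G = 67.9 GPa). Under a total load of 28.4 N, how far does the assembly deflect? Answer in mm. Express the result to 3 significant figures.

k_A = Gd⁴/(8D³N_a) = (76.0×10³)(4.3⁴)/(8·25.0³·18) = 11.548 N/mm
k_B = Gd⁴/(8D³N_a) = (67.9×10³)(11.2⁴)/(8·97.0³·20) = 7.3166 N/mm
Series: 1/k_eq = 1/11.548 + 1/7.3166 = 0.22327; k_eq = 4.4788 N/mm
δ = F/k_eq = 28.4/4.4788 = 6.3409 mm

6.34 mm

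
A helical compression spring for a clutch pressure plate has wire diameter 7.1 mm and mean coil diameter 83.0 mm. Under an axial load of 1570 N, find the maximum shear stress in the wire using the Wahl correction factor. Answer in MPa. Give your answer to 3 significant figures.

Spring index C = D/d = 83.0/7.1 = 11.6901
K_W = (4C−1)/(4C−4) + 0.615/C = 45.761/42.761 + 0.0526 = 1.1228
τ₀ = 8FD/(πd³) = 8·1570·83.0/(π·7.1³) = 1.04248e+06/1124.4 = 927.13 MPa
τ_max = K·τ₀ = 1.1228 × 927.13 = 1041 MPa

1040 MPa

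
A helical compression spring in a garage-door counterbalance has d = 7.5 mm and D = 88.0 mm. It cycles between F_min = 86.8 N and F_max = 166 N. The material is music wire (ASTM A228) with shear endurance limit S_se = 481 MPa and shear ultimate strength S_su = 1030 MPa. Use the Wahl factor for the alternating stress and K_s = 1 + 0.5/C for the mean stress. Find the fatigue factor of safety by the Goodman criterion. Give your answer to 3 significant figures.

8.54

C = D/d = 88.0/7.5 = 11.7333; K_W = (4C−1)/(4C−4)+0.615/C = 1.1223; K_s = 1+0.5/C = 1.0426
F_a = (F_max−F_min)/2 = 39.6 N; F_m = (F_max+F_min)/2 = 126.4 N
τ_a = K_W·8F_aD/(πd³) = 1.1223 × 21.035 = 23.607 MPa
τ_m = K_s·8F_mD/(πd³) = 1.0426 × 67.141 = 70.002 MPa
Goodman: 1/n_f = τ_a/S_se + τ_m/S_su = 23.607/481 + 70.002/1030 = 0.04908 + 0.06796 = 0.11704
n_f = 1/0.11704 = 8.544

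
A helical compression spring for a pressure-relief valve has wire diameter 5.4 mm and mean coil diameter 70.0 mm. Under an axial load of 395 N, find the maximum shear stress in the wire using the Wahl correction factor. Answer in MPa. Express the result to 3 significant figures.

Spring index C = D/d = 70.0/5.4 = 12.9630
K_W = (4C−1)/(4C−4) + 0.615/C = 50.852/47.852 + 0.0474 = 1.1101
τ₀ = 8FD/(πd³) = 8·395·70.0/(π·5.4³) = 221200/494.69 = 447.15 MPa
τ_max = K·τ₀ = 1.1101 × 447.15 = 496.4 MPa

496 MPa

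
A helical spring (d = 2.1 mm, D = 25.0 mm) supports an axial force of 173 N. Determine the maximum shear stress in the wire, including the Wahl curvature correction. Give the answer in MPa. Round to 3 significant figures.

Spring index C = D/d = 25.0/2.1 = 11.9048
K_W = (4C−1)/(4C−4) + 0.615/C = 46.619/43.619 + 0.0517 = 1.1204
τ₀ = 8FD/(πd³) = 8·173·25.0/(π·2.1³) = 34600/29.094 = 1189.2 MPa
τ_max = K·τ₀ = 1.1204 × 1189.2 = 1332.5 MPa

1330 MPa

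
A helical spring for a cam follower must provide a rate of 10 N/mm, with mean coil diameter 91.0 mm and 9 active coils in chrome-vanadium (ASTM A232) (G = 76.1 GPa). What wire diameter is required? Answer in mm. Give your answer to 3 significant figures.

9.19 mm

d = (8D³N_a·k / G)^(1/4) = (8·91.0³·9·10 / (76.1×10³))^0.25
  = (7129.7)^0.25 = 9.1890 mm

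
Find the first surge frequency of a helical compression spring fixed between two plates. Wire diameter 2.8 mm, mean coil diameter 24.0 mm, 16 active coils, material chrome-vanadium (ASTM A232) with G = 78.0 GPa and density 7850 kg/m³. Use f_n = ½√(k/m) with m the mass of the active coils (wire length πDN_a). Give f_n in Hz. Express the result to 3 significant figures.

108 Hz

k = Gd⁴/(8D³N_a) = (78.0×10³)(2.8⁴)/(8·24.0³·16) = 2.7095 N/mm = 2709.5 N/m
Wire length L = πDN_a = π·24.0·16 = 1206.4 mm
m = ρ·(πd²/4)·L = 7850 × 6.1575×10⁻⁶ m² × 1.2064 m = 0.058312 kg
f_n = ½√(k/m) = 0.5·√(2709.5/0.058312) = 0.5·√(46465) = 107.78 Hz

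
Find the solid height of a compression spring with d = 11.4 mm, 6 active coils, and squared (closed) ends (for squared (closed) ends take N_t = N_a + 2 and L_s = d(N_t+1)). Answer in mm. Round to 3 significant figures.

squared (closed) ends: N_t = N_a + 2 = 6 + 2 = 8
L_s = d·(N_t+1) = 11.4 × 9 = 102.6 mm

103 mm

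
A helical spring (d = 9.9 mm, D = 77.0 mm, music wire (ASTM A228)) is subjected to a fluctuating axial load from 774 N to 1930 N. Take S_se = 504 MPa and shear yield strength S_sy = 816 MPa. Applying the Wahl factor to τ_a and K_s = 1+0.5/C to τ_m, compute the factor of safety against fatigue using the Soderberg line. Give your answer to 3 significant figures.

1.58

C = D/d = 77.0/9.9 = 7.7778; K_W = (4C−1)/(4C−4)+0.615/C = 1.1897; K_s = 1+0.5/C = 1.0643
F_a = (F_max−F_min)/2 = 578 N; F_m = (F_max+F_min)/2 = 1352 N
τ_a = K_W·8F_aD/(πd³) = 1.1897 × 116.8 = 138.96 MPa
τ_m = K_s·8F_mD/(πd³) = 1.0643 × 273.21 = 290.78 MPa
Soderberg: 1/n_f = τ_a/S_se + τ_m/S_sy = 138.96/504 + 290.78/816 = 0.27572 + 0.35634 = 0.63207
n_f = 1/0.63207 = 1.582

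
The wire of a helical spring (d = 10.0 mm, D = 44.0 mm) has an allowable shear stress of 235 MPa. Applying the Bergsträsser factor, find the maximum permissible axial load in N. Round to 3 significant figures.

1560 N

C = D/d = 44.0/10.0 = 4.4000
K_B = (4C+2)/(4C−3) = 19.600/14.600 = 1.3425
τ_max = K·8FD/(πd³) → F_max = τ_allow·πd³/(8DK)
F_max = 235·π·10.0³/(8·44.0·1.3425) = 7.3827e+05/472.55 = 1562.3 N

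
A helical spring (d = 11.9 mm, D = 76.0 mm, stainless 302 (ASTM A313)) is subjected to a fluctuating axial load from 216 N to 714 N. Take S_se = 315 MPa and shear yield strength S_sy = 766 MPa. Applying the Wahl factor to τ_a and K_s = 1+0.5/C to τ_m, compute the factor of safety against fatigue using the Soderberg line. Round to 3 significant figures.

5.34

C = D/d = 76.0/11.9 = 6.3866; K_W = (4C−1)/(4C−4)+0.615/C = 1.2355; K_s = 1+0.5/C = 1.0783
F_a = (F_max−F_min)/2 = 249 N; F_m = (F_max+F_min)/2 = 465 N
τ_a = K_W·8F_aD/(πd³) = 1.2355 × 28.596 = 35.332 MPa
τ_m = K_s·8F_mD/(πd³) = 1.0783 × 53.403 = 57.584 MPa
Soderberg: 1/n_f = τ_a/S_se + τ_m/S_sy = 35.332/315 + 57.584/766 = 0.11216 + 0.07517 = 0.18734
n_f = 1/0.18734 = 5.338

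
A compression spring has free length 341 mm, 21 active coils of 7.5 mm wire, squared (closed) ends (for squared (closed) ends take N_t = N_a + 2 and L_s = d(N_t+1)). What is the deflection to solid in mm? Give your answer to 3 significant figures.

N_t = 23; L_s = 7.5·24 = 180 mm
δ_solid = L₀ − L_s = 341 − 180 = 161 mm

161 mm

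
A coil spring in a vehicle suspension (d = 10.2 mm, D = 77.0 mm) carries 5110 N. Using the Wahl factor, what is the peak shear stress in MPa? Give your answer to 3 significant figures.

Spring index C = D/d = 77.0/10.2 = 7.5490
K_W = (4C−1)/(4C−4) + 0.615/C = 29.196/26.196 + 0.0815 = 1.1960
τ₀ = 8FD/(πd³) = 8·5110·77.0/(π·10.2³) = 3.14776e+06/3333.9 = 944.17 MPa
τ_max = K·τ₀ = 1.1960 × 944.17 = 1129.2 MPa

1130 MPa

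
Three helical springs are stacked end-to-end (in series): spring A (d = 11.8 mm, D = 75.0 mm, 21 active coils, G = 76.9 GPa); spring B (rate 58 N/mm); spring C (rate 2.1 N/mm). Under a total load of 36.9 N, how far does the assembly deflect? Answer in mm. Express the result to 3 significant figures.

20.0 mm

k_A = Gd⁴/(8D³N_a) = (76.9×10³)(11.8⁴)/(8·75.0³·21) = 21.036 N/mm
Series: 1/k_eq = 1/21.036 + 1/58 + 1/2.1 = 0.54097; k_eq = 1.8485 N/mm
δ = F/k_eq = 36.9/1.8485 = 19.962 mm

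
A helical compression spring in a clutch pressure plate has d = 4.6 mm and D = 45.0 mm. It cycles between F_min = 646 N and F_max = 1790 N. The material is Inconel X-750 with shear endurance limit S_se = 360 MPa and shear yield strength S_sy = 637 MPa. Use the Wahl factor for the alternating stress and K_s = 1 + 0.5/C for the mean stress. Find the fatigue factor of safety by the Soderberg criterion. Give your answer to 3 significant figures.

C = D/d = 45.0/4.6 = 9.7826; K_W = (4C−1)/(4C−4)+0.615/C = 1.1483; K_s = 1+0.5/C = 1.0511
F_a = (F_max−F_min)/2 = 572 N; F_m = (F_max+F_min)/2 = 1218 N
τ_a = K_W·8F_aD/(πd³) = 1.1483 × 673.4 = 773.24 MPa
τ_m = K_s·8F_mD/(πd³) = 1.0511 × 1433.9 = 1507.2 MPa
Soderberg: 1/n_f = τ_a/S_se + τ_m/S_sy = 773.24/360 + 1507.2/637 = 2.14790 + 2.36611 = 4.514
n_f = 1/4.514 = 0.2215

0.222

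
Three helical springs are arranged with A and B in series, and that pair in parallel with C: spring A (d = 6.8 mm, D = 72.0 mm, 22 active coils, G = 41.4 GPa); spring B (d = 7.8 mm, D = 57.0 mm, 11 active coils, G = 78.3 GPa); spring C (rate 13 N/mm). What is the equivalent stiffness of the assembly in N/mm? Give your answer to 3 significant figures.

k_A = Gd⁴/(8D³N_a) = (41.4×10³)(6.8⁴)/(8·72.0³·22) = 1.3475 N/mm
k_B = Gd⁴/(8D³N_a) = (78.3×10³)(7.8⁴)/(8·57.0³·11) = 17.784 N/mm
Springs A,B series: k_AB = 1/(1/1.3475+1/17.784) = 1.2526 N/mm; parallel with C: k_eq = 1.2526+13 = 14.253 N/mm

14.3 N/mm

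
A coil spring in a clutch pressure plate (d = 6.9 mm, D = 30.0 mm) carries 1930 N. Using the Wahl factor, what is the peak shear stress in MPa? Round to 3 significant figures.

Spring index C = D/d = 30.0/6.9 = 4.3478
K_W = (4C−1)/(4C−4) + 0.615/C = 16.391/13.391 + 0.1414 = 1.3655
τ₀ = 8FD/(πd³) = 8·1930·30.0/(π·6.9³) = 463200/1032 = 448.82 MPa
τ_max = K·τ₀ = 1.3655 × 448.82 = 612.85 MPa

613 MPa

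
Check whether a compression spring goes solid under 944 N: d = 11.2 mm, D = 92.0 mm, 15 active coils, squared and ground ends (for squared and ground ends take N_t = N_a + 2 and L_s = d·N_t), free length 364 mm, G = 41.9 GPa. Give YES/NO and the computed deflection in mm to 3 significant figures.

k = Gd⁴/(8D³N_a) = (41.9×10³)(11.2⁴)/(8·92.0³·15) = 7.0557 N/mm
N_t = 17; L_s = 11.2·17 = 190.4 mm; δ_solid = L₀ − L_s = 364 − 190.4 = 173.6 mm
δ = F/k = 944/7.0557 = 133.79 mm
δ < δ_solid → spring does not go solid

NO, δ = 134 mm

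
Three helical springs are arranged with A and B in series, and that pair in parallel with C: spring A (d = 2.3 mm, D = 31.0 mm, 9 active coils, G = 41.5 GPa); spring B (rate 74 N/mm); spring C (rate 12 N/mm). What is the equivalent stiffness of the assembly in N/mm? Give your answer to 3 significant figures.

12.5 N/mm

k_A = Gd⁴/(8D³N_a) = (41.5×10³)(2.3⁴)/(8·31.0³·9) = 0.54143 N/mm
Springs A,B series: k_AB = 1/(1/0.54143+1/74) = 0.5375 N/mm; parallel with C: k_eq = 0.5375+12 = 12.537 N/mm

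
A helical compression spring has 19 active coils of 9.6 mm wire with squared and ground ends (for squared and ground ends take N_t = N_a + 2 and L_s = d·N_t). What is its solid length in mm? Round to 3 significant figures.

202 mm

squared and ground ends: N_t = N_a + 2 = 19 + 2 = 21
L_s = d·N_t = 9.6 × 21 = 201.6 mm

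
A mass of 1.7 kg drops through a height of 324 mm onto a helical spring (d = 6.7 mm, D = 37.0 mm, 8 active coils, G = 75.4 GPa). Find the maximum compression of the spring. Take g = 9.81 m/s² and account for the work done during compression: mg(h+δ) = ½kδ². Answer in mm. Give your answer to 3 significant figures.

k = Gd⁴/(8D³N_a) = (75.4×10³)(6.7⁴)/(8·37.0³·8) = 46.869 N/mm
W = mg = 1.7 × 9.81 = 16.677 N
½kδ² − Wδ − Wh = 0 → δ = (W + √(W² + 2kWh))/k
δ = (16.677 + √(278.12 + 506499))/46.869 = (16.677 + 711.88)/46.869 = 15.545 mm

15.5 mm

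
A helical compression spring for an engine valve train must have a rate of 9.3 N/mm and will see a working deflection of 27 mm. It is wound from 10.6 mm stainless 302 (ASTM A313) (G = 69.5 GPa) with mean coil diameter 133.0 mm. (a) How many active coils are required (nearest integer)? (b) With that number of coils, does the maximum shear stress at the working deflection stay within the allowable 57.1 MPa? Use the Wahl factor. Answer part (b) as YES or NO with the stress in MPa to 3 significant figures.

N_a = Gd⁴/(8D³k) = (69.5×10³)(10.6⁴)/(8·133.0³·9.3) = 5.013 → N_a = 5
Actual rate k = Gd⁴/(8D³·5) = 9.3238 N/mm
Working load F = kδ = 9.3238·27 = 251.74 N
C = 133.0/10.6 = 12.5472; K_W = (4C−1)/(4C−4)+0.615/C = 1.1140
τ_max = K_W·8FD/(πd³) = 1.1140·71.587 = 79.745 MPa
τ_max > 57.1 MPa → exceeds allowable

(a) 5 coils; (b) NO, τ_max = 79.7 MPa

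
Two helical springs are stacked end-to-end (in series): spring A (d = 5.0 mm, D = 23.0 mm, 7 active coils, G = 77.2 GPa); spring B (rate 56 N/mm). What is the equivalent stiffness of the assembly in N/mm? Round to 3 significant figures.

31.3 N/mm

k_A = Gd⁴/(8D³N_a) = (77.2×10³)(5.0⁴)/(8·23.0³·7) = 70.815 N/mm
Series: 1/k_eq = 1/70.815 + 1/56 = 0.031978; k_eq = 31.271 N/mm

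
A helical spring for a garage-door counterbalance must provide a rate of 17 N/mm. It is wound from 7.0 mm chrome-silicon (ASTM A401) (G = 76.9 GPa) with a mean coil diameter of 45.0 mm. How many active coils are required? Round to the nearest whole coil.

N_a = Gd⁴/(8D³k) = (76.9×10³ × 7.0⁴)/(8 × 45.0³ × 17)
    = 1.84637e+08 / 1.2393e+07 = 14.9 → 15 coils

15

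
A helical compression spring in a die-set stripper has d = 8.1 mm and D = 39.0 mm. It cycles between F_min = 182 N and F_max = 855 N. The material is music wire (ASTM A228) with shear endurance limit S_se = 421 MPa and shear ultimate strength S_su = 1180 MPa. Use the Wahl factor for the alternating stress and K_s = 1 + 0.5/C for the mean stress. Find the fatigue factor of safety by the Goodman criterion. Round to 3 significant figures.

3.47

C = D/d = 39.0/8.1 = 4.8148; K_W = (4C−1)/(4C−4)+0.615/C = 1.3243; K_s = 1+0.5/C = 1.1038
F_a = (F_max−F_min)/2 = 336.5 N; F_m = (F_max+F_min)/2 = 518.5 N
τ_a = K_W·8F_aD/(πd³) = 1.3243 × 62.883 = 83.278 MPa
τ_m = K_s·8F_mD/(πd³) = 1.1038 × 96.894 = 106.96 MPa
Goodman: 1/n_f = τ_a/S_se + τ_m/S_su = 83.278/421 + 106.96/1180 = 0.19781 + 0.09064 = 0.28845
n_f = 1/0.28845 = 3.467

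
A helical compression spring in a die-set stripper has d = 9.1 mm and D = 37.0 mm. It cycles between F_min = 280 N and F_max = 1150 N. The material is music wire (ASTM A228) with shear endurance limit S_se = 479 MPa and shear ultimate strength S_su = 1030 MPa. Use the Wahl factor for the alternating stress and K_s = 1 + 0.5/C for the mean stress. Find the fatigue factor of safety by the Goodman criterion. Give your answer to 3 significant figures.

3.91

C = D/d = 37.0/9.1 = 4.0659; K_W = (4C−1)/(4C−4)+0.615/C = 1.3959; K_s = 1+0.5/C = 1.1230
F_a = (F_max−F_min)/2 = 435 N; F_m = (F_max+F_min)/2 = 715 N
τ_a = K_W·8F_aD/(πd³) = 1.3959 × 54.388 = 75.92 MPa
τ_m = K_s·8F_mD/(πd³) = 1.1230 × 89.397 = 100.39 MPa
Goodman: 1/n_f = τ_a/S_se + τ_m/S_su = 75.92/479 + 100.39/1030 = 0.15850 + 0.09747 = 0.25596
n_f = 1/0.25596 = 3.907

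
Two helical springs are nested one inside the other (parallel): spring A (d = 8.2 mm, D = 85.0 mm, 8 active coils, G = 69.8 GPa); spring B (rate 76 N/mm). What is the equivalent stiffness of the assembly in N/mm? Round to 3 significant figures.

k_A = Gd⁴/(8D³N_a) = (69.8×10³)(8.2⁴)/(8·85.0³·8) = 8.0292 N/mm
Parallel: k_eq = 8.0292 + 76 = 84.029 N/mm

84.0 N/mm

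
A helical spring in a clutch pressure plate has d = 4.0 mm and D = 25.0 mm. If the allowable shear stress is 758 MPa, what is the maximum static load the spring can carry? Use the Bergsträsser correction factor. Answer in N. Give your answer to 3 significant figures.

621 N

C = D/d = 25.0/4.0 = 6.2500
K_B = (4C+2)/(4C−3) = 27.000/22.000 = 1.2273
τ_max = K·8FD/(πd³) → F_max = τ_allow·πd³/(8DK)
F_max = 758·π·4.0³/(8·25.0·1.2273) = 1.524e+05/245.45 = 620.91 N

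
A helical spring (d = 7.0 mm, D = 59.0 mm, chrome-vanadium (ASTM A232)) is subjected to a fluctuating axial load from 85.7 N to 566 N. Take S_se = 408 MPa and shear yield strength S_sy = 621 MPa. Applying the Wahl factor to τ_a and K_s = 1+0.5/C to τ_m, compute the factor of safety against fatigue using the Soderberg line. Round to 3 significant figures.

1.83

C = D/d = 59.0/7.0 = 8.4286; K_W = (4C−1)/(4C−4)+0.615/C = 1.1739; K_s = 1+0.5/C = 1.0593
F_a = (F_max−F_min)/2 = 240.15 N; F_m = (F_max+F_min)/2 = 325.85 N
τ_a = K_W·8F_aD/(πd³) = 1.1739 × 105.19 = 123.49 MPa
τ_m = K_s·8F_mD/(πd³) = 1.0593 × 142.73 = 151.2 MPa
Soderberg: 1/n_f = τ_a/S_se + τ_m/S_sy = 123.49/408 + 151.2/621 = 0.30266 + 0.24347 = 0.54614
n_f = 1/0.54614 = 1.831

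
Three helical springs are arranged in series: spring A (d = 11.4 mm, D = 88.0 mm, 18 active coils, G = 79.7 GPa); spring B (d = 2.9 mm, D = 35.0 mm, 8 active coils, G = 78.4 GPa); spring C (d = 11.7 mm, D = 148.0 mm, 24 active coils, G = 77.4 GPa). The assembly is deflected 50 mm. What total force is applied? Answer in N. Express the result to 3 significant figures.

50.2 N

k_A = Gd⁴/(8D³N_a) = (79.7×10³)(11.4⁴)/(8·88.0³·18) = 13.717 N/mm
k_B = Gd⁴/(8D³N_a) = (78.4×10³)(2.9⁴)/(8·35.0³·8) = 2.0208 N/mm
k_C = Gd⁴/(8D³N_a) = (77.4×10³)(11.7⁴)/(8·148.0³·24) = 2.3302 N/mm
Series: 1/k_eq = 1/13.717 + 1/2.0208 + 1/2.3302 = 0.9969; k_eq = 1.0031 N/mm
F = k_eq·δ = 1.0031·50 = 50.156 N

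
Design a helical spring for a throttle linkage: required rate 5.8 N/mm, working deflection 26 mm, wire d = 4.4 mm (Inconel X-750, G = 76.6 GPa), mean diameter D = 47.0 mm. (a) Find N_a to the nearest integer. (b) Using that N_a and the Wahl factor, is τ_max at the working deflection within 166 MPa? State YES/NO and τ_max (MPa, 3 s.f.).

(a) 6 coils; (b) NO, τ_max = 239 MPa

N_a = Gd⁴/(8D³k) = (76.6×10³)(4.4⁴)/(8·47.0³·5.8) = 5.96 → N_a = 6
Actual rate k = Gd⁴/(8D³·6) = 5.7611 N/mm
Working load F = kδ = 5.7611·26 = 149.79 N
C = 47.0/4.4 = 10.6818; K_W = (4C−1)/(4C−4)+0.615/C = 1.1350
τ_max = K_W·8FD/(πd³) = 1.1350·210.45 = 238.87 MPa
τ_max > 166 MPa → exceeds allowable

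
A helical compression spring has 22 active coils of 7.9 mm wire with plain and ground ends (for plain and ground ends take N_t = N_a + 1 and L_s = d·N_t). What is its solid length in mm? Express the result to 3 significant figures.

182 mm

plain and ground ends: N_t = N_a + 1 = 22 + 1 = 23
L_s = d·N_t = 7.9 × 23 = 181.7 mm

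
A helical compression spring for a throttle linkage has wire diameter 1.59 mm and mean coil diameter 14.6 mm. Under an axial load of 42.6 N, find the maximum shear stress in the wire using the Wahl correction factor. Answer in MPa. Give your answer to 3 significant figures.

457 MPa

Spring index C = D/d = 14.6/1.59 = 9.1824
K_W = (4C−1)/(4C−4) + 0.615/C = 35.730/32.730 + 0.0670 = 1.1586
τ₀ = 8FD/(πd³) = 8·42.6·14.6/(π·1.59³) = 4975.68/12.628 = 394.01 MPa
τ_max = K·τ₀ = 1.1586 × 394.01 = 456.52 MPa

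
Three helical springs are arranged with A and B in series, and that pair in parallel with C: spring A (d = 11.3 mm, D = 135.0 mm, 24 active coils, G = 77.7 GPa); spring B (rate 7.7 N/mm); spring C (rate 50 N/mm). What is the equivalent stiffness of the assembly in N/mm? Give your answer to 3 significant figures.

k_A = Gd⁴/(8D³N_a) = (77.7×10³)(11.3⁴)/(8·135.0³·24) = 2.6818 N/mm
Springs A,B series: k_AB = 1/(1/2.6818+1/7.7) = 1.9891 N/mm; parallel with C: k_eq = 1.9891+50 = 51.989 N/mm

52.0 N/mm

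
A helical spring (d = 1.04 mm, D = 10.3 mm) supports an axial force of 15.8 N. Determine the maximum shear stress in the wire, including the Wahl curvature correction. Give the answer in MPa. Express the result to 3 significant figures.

Spring index C = D/d = 10.3/1.04 = 9.9038
K_W = (4C−1)/(4C−4) + 0.615/C = 38.615/35.615 + 0.0621 = 1.1463
τ₀ = 8FD/(πd³) = 8·15.8·10.3/(π·1.04³) = 1301.92/3.5339 = 368.41 MPa
τ_max = K·τ₀ = 1.1463 × 368.41 = 422.32 MPa

422 MPa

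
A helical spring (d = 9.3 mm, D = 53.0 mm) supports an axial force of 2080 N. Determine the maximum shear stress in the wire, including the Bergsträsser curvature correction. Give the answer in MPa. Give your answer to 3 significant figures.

Spring index C = D/d = 53.0/9.3 = 5.6989
K_B = (4C+2)/(4C−3) = 24.796/19.796 = 1.2526
τ₀ = 8FD/(πd³) = 8·2080·53.0/(π·9.3³) = 881920/2527 = 349 MPa
τ_max = K·τ₀ = 1.2526 × 349 = 437.16 MPa

437 MPa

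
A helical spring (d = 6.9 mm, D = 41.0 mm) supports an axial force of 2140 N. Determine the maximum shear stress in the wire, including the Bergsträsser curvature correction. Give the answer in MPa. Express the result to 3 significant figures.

844 MPa

Spring index C = D/d = 41.0/6.9 = 5.9420
K_B = (4C+2)/(4C−3) = 25.768/20.768 = 1.2408
τ₀ = 8FD/(πd³) = 8·2140·41.0/(π·6.9³) = 701920/1032 = 680.13 MPa
τ_max = K·τ₀ = 1.2408 × 680.13 = 843.87 MPa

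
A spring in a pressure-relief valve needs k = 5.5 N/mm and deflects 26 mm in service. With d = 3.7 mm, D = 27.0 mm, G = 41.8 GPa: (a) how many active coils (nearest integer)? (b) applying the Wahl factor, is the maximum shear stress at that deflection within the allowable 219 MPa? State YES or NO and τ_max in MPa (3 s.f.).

(a) 9 coils; (b) NO, τ_max = 235 MPa

N_a = Gd⁴/(8D³k) = (41.8×10³)(3.7⁴)/(8·27.0³·5.5) = 9.046 → N_a = 9
Actual rate k = Gd⁴/(8D³·9) = 5.5279 N/mm
Working load F = kδ = 5.5279·26 = 143.73 N
C = 27.0/3.7 = 7.2973; K_W = (4C−1)/(4C−4)+0.615/C = 1.2034
τ_max = K_W·8FD/(πd³) = 1.2034·195.09 = 234.76 MPa
τ_max > 219 MPa → exceeds allowable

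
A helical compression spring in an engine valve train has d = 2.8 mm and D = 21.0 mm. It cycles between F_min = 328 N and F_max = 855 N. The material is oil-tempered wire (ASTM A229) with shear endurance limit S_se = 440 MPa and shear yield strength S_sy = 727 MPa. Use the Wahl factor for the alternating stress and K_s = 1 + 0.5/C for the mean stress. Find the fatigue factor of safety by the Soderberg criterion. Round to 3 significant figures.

C = D/d = 21.0/2.8 = 7.5000; K_W = (4C−1)/(4C−4)+0.615/C = 1.1974; K_s = 1+0.5/C = 1.0667
F_a = (F_max−F_min)/2 = 263.5 N; F_m = (F_max+F_min)/2 = 591.5 N
τ_a = K_W·8F_aD/(πd³) = 1.1974 × 641.9 = 768.6 MPa
τ_m = K_s·8F_mD/(πd³) = 1.0667 × 1440.9 = 1537 MPa
Soderberg: 1/n_f = τ_a/S_se + τ_m/S_sy = 768.6/440 + 1537/727 = 1.74682 + 2.11414 = 3.861
n_f = 1/3.861 = 0.259

0.259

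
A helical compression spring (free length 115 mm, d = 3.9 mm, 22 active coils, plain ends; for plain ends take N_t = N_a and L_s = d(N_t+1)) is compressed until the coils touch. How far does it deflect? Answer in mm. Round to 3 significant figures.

25.3 mm

N_t = 22; L_s = 3.9·23 = 89.7 mm
δ_solid = L₀ − L_s = 115 − 89.7 = 25.3 mm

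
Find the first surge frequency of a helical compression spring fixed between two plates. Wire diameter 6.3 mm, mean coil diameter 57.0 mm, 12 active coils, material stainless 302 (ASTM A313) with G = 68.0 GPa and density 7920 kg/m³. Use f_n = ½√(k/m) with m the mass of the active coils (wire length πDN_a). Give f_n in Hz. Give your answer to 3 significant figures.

53.3 Hz

k = Gd⁴/(8D³N_a) = (68.0×10³)(6.3⁴)/(8·57.0³·12) = 6.0253 N/mm = 6025.3 N/m
Wire length L = πDN_a = π·57.0·12 = 2148.8 mm
m = ρ·(πd²/4)·L = 7920 × 31.172×10⁻⁶ m² × 2.1488 m = 0.53052 kg
f_n = ½√(k/m) = 0.5·√(6025.3/0.53052) = 0.5·√(11357) = 53.285 Hz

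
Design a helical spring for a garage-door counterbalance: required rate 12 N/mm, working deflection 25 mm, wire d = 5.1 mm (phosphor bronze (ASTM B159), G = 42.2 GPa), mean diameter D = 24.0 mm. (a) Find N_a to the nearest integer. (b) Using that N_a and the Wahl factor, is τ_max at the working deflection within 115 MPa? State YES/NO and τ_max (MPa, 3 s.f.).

(a) 22 coils; (b) NO, τ_max = 180 MPa

N_a = Gd⁴/(8D³k) = (42.2×10³)(5.1⁴)/(8·24.0³·12) = 21.51 → N_a = 22
Actual rate k = Gd⁴/(8D³·22) = 11.734 N/mm
Working load F = kδ = 11.734·25 = 293.35 N
C = 24.0/5.1 = 4.7059; K_W = (4C−1)/(4C−4)+0.615/C = 1.3331
τ_max = K_W·8FD/(πd³) = 1.3331·135.15 = 180.17 MPa
τ_max > 115 MPa → exceeds allowable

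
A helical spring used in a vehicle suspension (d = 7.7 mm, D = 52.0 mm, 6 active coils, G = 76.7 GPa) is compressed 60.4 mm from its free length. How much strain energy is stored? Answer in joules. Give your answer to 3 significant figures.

72.9 J

k = Gd⁴/(8D³N_a) = (76.7×10³)(7.7⁴)/(8·52.0³·6) = 39.949 N/mm
U = ½kδ² = 0.5 × 39.949 × 60.4² = 72870 N·mm = 72.87 J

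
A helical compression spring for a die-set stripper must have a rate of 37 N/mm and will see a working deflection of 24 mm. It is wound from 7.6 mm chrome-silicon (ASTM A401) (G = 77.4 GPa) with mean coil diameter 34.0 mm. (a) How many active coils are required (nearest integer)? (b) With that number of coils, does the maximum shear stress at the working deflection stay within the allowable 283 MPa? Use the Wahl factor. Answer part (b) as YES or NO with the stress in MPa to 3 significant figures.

(a) 22 coils; (b) YES, τ_max = 239 MPa

N_a = Gd⁴/(8D³k) = (77.4×10³)(7.6⁴)/(8·34.0³·37) = 22.2 → N_a = 22
Actual rate k = Gd⁴/(8D³·22) = 37.329 N/mm
Working load F = kδ = 37.329·24 = 895.9 N
C = 34.0/7.6 = 4.4737; K_W = (4C−1)/(4C−4)+0.615/C = 1.3534
τ_max = K_W·8FD/(πd³) = 1.3534·176.7 = 239.14 MPa
τ_max ≤ 283 MPa → acceptable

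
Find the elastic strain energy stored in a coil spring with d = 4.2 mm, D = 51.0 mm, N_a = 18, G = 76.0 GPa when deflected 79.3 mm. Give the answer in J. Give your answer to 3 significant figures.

k = Gd⁴/(8D³N_a) = (76.0×10³)(4.2⁴)/(8·51.0³·18) = 1.238 N/mm
U = ½kδ² = 0.5 × 1.238 × 79.3² = 3892.7 N·mm = 3.8927 J

3.89 J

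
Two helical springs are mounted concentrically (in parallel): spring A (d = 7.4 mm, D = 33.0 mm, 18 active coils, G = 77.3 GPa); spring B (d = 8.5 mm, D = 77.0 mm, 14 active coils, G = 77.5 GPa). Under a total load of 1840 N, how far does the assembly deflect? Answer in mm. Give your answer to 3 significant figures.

34.9 mm

k_A = Gd⁴/(8D³N_a) = (77.3×10³)(7.4⁴)/(8·33.0³·18) = 44.792 N/mm
k_B = Gd⁴/(8D³N_a) = (77.5×10³)(8.5⁴)/(8·77.0³·14) = 7.912 N/mm
Parallel: k_eq = 44.792 + 7.912 = 52.704 N/mm
δ = F/k_eq = 1840/52.704 = 34.912 mm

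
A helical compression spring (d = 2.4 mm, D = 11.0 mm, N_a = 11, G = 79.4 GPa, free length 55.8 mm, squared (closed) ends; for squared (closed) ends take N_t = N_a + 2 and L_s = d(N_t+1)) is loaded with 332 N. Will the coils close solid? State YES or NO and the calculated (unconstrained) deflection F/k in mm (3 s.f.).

k = Gd⁴/(8D³N_a) = (79.4×10³)(2.4⁴)/(8·11.0³·11) = 22.491 N/mm
N_t = 13; L_s = 2.4·14 = 33.6 mm; δ_solid = L₀ − L_s = 55.8 − 33.6 = 22.2 mm
δ = F/k = 332/22.491 = 14.762 mm
δ < δ_solid → spring does not go solid

NO, δ = 14.8 mm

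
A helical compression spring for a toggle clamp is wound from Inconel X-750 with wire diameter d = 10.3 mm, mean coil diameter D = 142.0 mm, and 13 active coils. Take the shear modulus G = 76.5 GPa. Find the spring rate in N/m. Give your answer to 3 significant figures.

k = Gd⁴/(8D³N_a) = (76.5×10³ × 10.3⁴) / (8 × 142.0³ × 13)
  = 8.61014e+08 / 2.97782e+08 = 2.8914 N/mm = 2891.4 N/m

2890 N/m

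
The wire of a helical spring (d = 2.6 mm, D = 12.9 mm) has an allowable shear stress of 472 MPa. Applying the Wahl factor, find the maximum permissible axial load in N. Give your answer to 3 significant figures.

C = D/d = 12.9/2.6 = 4.9615
K_W = (4C−1)/(4C−4) + 0.615/C = 18.846/15.846 + 0.1240 = 1.3133
τ_max = K·8FD/(πd³) → F_max = τ_allow·πd³/(8DK)
F_max = 472·π·2.6³/(8·12.9·1.3133) = 26062/135.53 = 192.3 N

192 N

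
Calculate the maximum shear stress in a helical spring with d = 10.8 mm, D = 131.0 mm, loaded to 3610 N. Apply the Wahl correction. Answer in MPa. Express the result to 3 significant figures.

1070 MPa

Spring index C = D/d = 131.0/10.8 = 12.1296
K_W = (4C−1)/(4C−4) + 0.615/C = 47.519/44.519 + 0.0507 = 1.1181
τ₀ = 8FD/(πd³) = 8·3610·131.0/(π·10.8³) = 3.78328e+06/3957.5 = 955.98 MPa
τ_max = K·τ₀ = 1.1181 × 955.98 = 1068.9 MPa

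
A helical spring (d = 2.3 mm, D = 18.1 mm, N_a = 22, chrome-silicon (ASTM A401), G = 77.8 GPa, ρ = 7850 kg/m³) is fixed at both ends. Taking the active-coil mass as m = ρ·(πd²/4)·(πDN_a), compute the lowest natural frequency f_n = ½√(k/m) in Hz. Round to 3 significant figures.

113 Hz

k = Gd⁴/(8D³N_a) = (77.8×10³)(2.3⁴)/(8·18.1³·22) = 2.0861 N/mm = 2086.1 N/m
Wire length L = πDN_a = π·18.1·22 = 1251 mm
m = ρ·(πd²/4)·L = 7850 × 4.1548×10⁻⁶ m² × 1.251 m = 0.040801 kg
f_n = ½√(k/m) = 0.5·√(2086.1/0.040801) = 0.5·√(51130) = 113.06 Hz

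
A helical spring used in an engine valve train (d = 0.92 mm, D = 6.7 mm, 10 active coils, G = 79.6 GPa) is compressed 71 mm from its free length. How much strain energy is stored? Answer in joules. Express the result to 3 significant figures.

k = Gd⁴/(8D³N_a) = (79.6×10³)(0.92⁴)/(8·6.7³·10) = 2.37 N/mm
U = ½kδ² = 0.5 × 2.37 × 71² = 5973.6 N·mm = 5.9736 J

5.97 J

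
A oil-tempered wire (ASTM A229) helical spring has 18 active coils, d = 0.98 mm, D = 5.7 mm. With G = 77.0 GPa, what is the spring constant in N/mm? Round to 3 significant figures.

2.66 N/mm

k = Gd⁴/(8D³N_a) = (77.0×10³ × 0.98⁴) / (8 × 5.7³ × 18)
  = 71022.3 / 26667.8 = 2.6632 N/mm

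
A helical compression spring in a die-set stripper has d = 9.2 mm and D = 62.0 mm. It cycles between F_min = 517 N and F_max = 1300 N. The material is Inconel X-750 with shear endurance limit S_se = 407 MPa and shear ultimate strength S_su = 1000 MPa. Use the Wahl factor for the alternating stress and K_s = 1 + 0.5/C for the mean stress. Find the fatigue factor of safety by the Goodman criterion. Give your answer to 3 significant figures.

2.29

C = D/d = 62.0/9.2 = 6.7391; K_W = (4C−1)/(4C−4)+0.615/C = 1.2219; K_s = 1+0.5/C = 1.0742
F_a = (F_max−F_min)/2 = 391.5 N; F_m = (F_max+F_min)/2 = 908.5 N
τ_a = K_W·8F_aD/(πd³) = 1.2219 × 79.378 = 96.995 MPa
τ_m = K_s·8F_mD/(πd³) = 1.0742 × 184.2 = 197.87 MPa
Goodman: 1/n_f = τ_a/S_se + τ_m/S_su = 96.995/407 + 197.87/1000 = 0.23832 + 0.19787 = 0.43619
n_f = 1/0.43619 = 2.293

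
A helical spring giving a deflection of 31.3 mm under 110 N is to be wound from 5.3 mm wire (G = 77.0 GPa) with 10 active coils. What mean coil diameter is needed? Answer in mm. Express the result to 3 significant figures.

Required rate k = F/δ = 110/31.3 = 3.5144 N/mm
D = (Gd⁴/(8N_a·k))^(1/3) = (77.0×10³·5.3⁴/(8·10·3.5144))^(1/3)
  = (216101)^(1/3) = 60.0093 mm

60.0 mm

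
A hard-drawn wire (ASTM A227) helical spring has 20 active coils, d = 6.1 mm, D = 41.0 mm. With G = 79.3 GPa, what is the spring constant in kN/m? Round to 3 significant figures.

9.96 kN/m

k = Gd⁴/(8D³N_a) = (79.3×10³ × 6.1⁴) / (8 × 41.0³ × 20)
  = 1.09798e+08 / 1.10274e+07 = 9.9568 N/mm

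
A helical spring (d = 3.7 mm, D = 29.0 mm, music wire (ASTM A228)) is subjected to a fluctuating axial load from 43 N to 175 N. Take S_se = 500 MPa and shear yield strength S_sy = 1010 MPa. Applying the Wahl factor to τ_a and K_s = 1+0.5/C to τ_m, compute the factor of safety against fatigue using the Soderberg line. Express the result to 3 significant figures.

C = D/d = 29.0/3.7 = 7.8378; K_W = (4C−1)/(4C−4)+0.615/C = 1.1881; K_s = 1+0.5/C = 1.0638
F_a = (F_max−F_min)/2 = 66 N; F_m = (F_max+F_min)/2 = 109 N
τ_a = K_W·8F_aD/(πd³) = 1.1881 × 96.223 = 114.33 MPa
τ_m = K_s·8F_mD/(πd³) = 1.0638 × 158.91 = 169.05 MPa
Soderberg: 1/n_f = τ_a/S_se + τ_m/S_sy = 114.33/500 + 169.05/1010 = 0.22865 + 0.16738 = 0.39603
n_f = 1/0.39603 = 2.525

2.53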